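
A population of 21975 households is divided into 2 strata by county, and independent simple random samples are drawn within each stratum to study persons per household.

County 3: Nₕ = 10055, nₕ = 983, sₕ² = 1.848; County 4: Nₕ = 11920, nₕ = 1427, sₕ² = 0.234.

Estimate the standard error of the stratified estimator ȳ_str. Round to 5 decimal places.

Var(ȳ_str) = Σₕ Wₕ²(1 − fₕ)sₕ²/nₕ with Wₕ = Nₕ/N, N = 21975.
County 3: Wₕ = 0.45756542; term = 0.45756542²·(1 − 0.09776231)·1.848/983 = 3.5512054 × 10^-4.
County 4: Wₕ = 0.54243458; term = 0.54243458²·(1 − 0.11971477)·0.234/1427 = 4.2472717 × 10^-5.
Sum = 3.9759326 × 10^-4.
SE = √(3.9759326 × 10^-4) = 0.01994.

0.01994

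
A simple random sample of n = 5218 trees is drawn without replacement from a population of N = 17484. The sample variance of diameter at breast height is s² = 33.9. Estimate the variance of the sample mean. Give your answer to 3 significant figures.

0.00456

Under SRS without replacement, Var(ȳ) = (1 − f)·s²/n with f = n/N = 5218/17484 = 0.29844429.
Var(ȳ) = (1 − 0.29844429)·33.9/5218 = 0.70155571·0.006496742 = 0.0045578265.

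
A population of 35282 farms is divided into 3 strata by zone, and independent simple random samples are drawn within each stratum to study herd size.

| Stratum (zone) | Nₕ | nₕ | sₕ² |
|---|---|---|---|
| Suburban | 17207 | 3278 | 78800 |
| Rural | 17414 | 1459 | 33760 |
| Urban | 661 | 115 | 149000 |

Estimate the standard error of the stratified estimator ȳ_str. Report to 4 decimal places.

Var(ȳ_str) = Σₕ Wₕ²(1 − fₕ)sₕ²/nₕ with Wₕ = Nₕ/N, N = 35282.
Suburban: Wₕ = 0.48769911; term = 0.48769911²·(1 − 0.19050386)·78800/3278 = 4.6284542.
Rural: Wₕ = 0.49356612; term = 0.49356612²·(1 − 0.08378316)·33760/1459 = 5.164593.
Urban: Wₕ = 0.01873477; term = 0.01873477²·(1 − 0.17397882)·149000/115 = 0.37564373.
Sum = 10.168691.
SE = √(10.168691) = 3.1888.

3.1888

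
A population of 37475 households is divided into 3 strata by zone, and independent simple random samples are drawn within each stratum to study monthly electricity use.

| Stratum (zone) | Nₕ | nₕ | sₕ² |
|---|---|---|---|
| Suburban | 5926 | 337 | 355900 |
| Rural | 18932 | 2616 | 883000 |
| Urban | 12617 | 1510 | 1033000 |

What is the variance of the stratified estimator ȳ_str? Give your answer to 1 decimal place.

Var(ȳ_str) = Σₕ Wₕ²(1 − fₕ)sₕ²/nₕ with Wₕ = Nₕ/N, N = 37475.
Suburban: Wₕ = 0.15813209; term = 0.15813209²·(1 − 0.05686804)·355900/337 = 24.906377.
Rural: Wₕ = 0.50519013; term = 0.50519013²·(1 − 0.13817874)·883000/2616 = 74.242036.
Urban: Wₕ = 0.33667779; term = 0.33667779²·(1 − 0.11967980)·1033000/1510 = 68.264194.
Sum = 167.41261.

167.4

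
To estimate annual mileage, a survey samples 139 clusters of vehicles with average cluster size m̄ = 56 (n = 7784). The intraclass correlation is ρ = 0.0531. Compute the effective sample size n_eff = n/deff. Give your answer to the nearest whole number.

deff = 1 + (56 − 1)·0.0531 = 1 + 2.9205 = 3.9205.
n_eff = 7784 / 3.9205 = 1985.

1985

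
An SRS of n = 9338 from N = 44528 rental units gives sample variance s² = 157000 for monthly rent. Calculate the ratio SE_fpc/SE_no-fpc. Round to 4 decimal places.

0.8890

f = n/N = 9338/44528 = 0.20971074.
SE_no-fpc = √(s²/n) = 4.1003685; SE_fpc = √((1−f)s²/n) = 3.6451544.
Ratio = √(1−f) = 0.88898215.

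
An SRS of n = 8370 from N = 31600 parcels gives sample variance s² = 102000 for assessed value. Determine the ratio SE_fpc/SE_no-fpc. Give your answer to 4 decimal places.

f = n/N = 8370/31600 = 0.26487342.
SE_no-fpc = √(s²/n) = 3.4908996; SE_fpc = √((1−f)s²/n) = 2.9930807.
Ratio = √(1−f) = 0.85739523.

0.8574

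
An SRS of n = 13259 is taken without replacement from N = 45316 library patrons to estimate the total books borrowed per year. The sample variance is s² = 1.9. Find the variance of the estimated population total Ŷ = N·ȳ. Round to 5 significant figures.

208170

Var(Ŷ) = N²·Var(ȳ) = N²·(1 − n/N)·s²/n.
f = 13259/45316 = 0.29258981; Var(ȳ) = 0.70741019·1.9/13259 = 1.013711 × 10^-4.
Var(Ŷ) = 45316² · (1.013711 × 10^-4) = 208169.59.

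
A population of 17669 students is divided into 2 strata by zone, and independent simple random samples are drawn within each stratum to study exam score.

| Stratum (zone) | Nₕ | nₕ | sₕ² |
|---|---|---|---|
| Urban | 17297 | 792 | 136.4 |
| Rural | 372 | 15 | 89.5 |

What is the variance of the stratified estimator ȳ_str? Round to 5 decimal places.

Var(ȳ_str) = Σₕ Wₕ²(1 − fₕ)sₕ²/nₕ with Wₕ = Nₕ/N, N = 17669.
Urban: Wₕ = 0.97894618; term = 0.97894618²·(1 − 0.04578829)·136.4/792 = 0.15748948.
Rural: Wₕ = 0.02105382; term = 0.02105382²·(1 − 0.04032258)·89.5/15 = 0.00253816.
Sum = 0.16002764.

0.16003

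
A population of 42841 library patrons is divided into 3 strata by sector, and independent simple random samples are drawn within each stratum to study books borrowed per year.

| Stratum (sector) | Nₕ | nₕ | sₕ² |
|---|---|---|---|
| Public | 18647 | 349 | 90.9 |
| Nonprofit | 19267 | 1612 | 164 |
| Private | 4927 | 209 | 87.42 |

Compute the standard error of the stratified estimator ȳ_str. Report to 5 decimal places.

Var(ȳ_str) = Σₕ Wₕ²(1 − fₕ)sₕ²/nₕ with Wₕ = Nₕ/N, N = 42841.
Public: Wₕ = 0.43526061; term = 0.43526061²·(1 − 0.01871615)·90.9/349 = 0.048420788.
Nonprofit: Wₕ = 0.44973273; term = 0.44973273²·(1 − 0.08366637)·164/1612 = 0.018855647.
Private: Wₕ = 0.11500665; term = 0.11500665²·(1 − 0.04241932)·87.42/209 = 0.0052976811.
Sum = 0.072574116.
SE = √(0.072574116) = 0.26940.

0.26940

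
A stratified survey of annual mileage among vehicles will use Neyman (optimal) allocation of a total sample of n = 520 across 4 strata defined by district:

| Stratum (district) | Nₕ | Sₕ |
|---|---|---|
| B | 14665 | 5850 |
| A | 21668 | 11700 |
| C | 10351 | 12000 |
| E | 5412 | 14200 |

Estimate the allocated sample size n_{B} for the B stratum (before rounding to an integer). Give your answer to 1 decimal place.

82.6

Neyman allocation: nₕ = n·NₕSₕ / Σⱼ NⱼSⱼ.
Σ NⱼSⱼ = 14665·5850 + 21668·11700 + 10351·12000 + 5412·14200 = 5.4036825 × 10^8.
n_{B} = 520·14665·5850 / (5.4036825 × 10^8) = 82.6.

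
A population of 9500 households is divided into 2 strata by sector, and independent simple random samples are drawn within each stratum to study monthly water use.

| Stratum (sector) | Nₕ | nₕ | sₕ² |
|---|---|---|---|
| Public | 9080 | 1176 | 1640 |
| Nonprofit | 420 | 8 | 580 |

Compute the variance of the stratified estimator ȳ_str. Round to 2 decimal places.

1.25

Var(ȳ_str) = Σₕ Wₕ²(1 − fₕ)sₕ²/nₕ with Wₕ = Nₕ/N, N = 9500.
Public: Wₕ = 0.95578947; term = 0.95578947²·(1 − 0.12951542)·1640/1176 = 1.1089759.
Nonprofit: Wₕ = 0.04421053; term = 0.04421053²·(1 − 0.01904762)·580/8 = 0.1390072.
Sum = 1.2479831.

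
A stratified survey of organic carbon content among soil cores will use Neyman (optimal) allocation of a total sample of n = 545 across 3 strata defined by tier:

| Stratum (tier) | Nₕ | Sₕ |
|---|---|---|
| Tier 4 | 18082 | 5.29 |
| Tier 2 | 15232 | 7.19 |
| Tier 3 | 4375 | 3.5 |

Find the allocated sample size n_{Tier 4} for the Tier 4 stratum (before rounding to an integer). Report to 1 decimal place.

236.4

Neyman allocation: nₕ = n·NₕSₕ / Σⱼ NⱼSⱼ.
Σ NⱼSⱼ = 18082·5.29 + 15232·7.19 + 4375·3.5 = 220484.36.
n_{Tier 4} = 545·18082·5.29 / 220484.36 = 236.4.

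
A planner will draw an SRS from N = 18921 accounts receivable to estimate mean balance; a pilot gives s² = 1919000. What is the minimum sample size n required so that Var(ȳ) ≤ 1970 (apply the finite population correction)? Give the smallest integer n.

Without fpc, n₀ = s²/D = 1919000/1970 = 974.1117.
With fpc, (1 − n/N)·s²/n ≤ D requires n ≥ n₀/(1 + n₀/N) = 974.1117/(1 + 974.1117/18921) = 926.4169.
Rounding up, n = 927.

927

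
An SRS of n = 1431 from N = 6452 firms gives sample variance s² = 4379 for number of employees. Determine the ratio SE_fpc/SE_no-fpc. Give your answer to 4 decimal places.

f = n/N = 1431/6452 = 0.22179169.
SE_no-fpc = √(s²/n) = 1.7493135; SE_fpc = √((1−f)s²/n) = 1.5431765.
Ratio = √(1−f) = 0.88216116.

0.8822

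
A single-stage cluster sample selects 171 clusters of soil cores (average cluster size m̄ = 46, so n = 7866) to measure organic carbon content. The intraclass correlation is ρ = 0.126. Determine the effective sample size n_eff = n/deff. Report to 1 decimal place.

1179.3

deff = 1 + (46 − 1)·0.126 = 1 + 5.67 = 6.67.
n_eff = 7866 / 6.67 = 1179.3.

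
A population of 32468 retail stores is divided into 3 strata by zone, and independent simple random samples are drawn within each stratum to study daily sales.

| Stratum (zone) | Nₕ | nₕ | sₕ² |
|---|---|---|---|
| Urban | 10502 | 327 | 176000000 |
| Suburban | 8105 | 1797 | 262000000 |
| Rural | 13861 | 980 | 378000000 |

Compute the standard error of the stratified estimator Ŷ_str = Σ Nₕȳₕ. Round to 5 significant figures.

Var(Ŷ_str) = Σₕ Nₕ²(1 − fₕ)sₕ²/nₕ.
Urban: 10502²·(1 − 327/10502)·176000000/327 = 5.7513705 × 10^13.
Suburban: 8105²·(1 − 1797/8105)·262000000/1797 = 7.4541464 × 10^12.
Rural: 13861²·(1 − 980/13861)·378000000/980 = 6.8866794 × 10^13.
Sum = 1.3383465 × 10^14.
SE = √(1.3383465 × 10^14) = 1.1569 × 10^7.

1.1569 × 10^7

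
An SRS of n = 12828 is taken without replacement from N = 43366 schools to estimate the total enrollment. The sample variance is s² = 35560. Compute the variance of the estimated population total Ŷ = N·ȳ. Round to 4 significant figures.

3.671 × 10^9

Var(Ŷ) = N²·Var(ȳ) = N²·(1 − n/N)·s²/n.
f = 12828/43366 = 0.29580778; Var(ȳ) = 0.70419222·35560/12828 = 1.9520639.
Var(Ŷ) = 43366² · 1.9520639 = 3.6710708 × 10^9.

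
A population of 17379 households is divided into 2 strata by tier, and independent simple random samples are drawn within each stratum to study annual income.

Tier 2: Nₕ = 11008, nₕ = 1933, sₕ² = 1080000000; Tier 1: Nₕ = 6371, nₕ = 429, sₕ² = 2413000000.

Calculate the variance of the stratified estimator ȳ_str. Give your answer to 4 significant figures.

Var(ȳ_str) = Σₕ Wₕ²(1 − fₕ)sₕ²/nₕ with Wₕ = Nₕ/N, N = 17379.
Tier 2: Wₕ = 0.63340814; term = 0.63340814²·(1 − 0.17559956)·1080000000/1933 = 184798.05.
Tier 1: Wₕ = 0.36659186; term = 0.36659186²·(1 − 0.06733637)·2413000000/429 = 705002.6.
Sum = 889800.65.

889800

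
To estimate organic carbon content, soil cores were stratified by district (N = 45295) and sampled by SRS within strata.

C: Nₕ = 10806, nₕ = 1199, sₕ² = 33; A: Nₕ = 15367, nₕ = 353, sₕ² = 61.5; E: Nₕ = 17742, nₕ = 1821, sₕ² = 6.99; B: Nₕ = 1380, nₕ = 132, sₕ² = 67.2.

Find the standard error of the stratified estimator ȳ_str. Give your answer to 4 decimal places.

Var(ȳ_str) = Σₕ Wₕ²(1 − fₕ)sₕ²/nₕ with Wₕ = Nₕ/N, N = 45295.
C: Wₕ = 0.23856938; term = 0.23856938²·(1 − 0.11095688)·33/1199 = 0.001392666.
A: Wₕ = 0.33926482; term = 0.33926482²·(1 − 0.02297130)·61.5/353 = 0.019592298.
E: Wₕ = 0.39169886; term = 0.39169886²·(1 − 0.10263781)·6.99/1821 = 5.2849346 × 10^-4.
B: Wₕ = 0.03046694; term = 0.03046694²·(1 − 0.09565217)·67.2/132 = 4.273547 × 10^-4.
Sum = 0.021940812.
SE = √(0.021940812) = 0.1481.

0.1481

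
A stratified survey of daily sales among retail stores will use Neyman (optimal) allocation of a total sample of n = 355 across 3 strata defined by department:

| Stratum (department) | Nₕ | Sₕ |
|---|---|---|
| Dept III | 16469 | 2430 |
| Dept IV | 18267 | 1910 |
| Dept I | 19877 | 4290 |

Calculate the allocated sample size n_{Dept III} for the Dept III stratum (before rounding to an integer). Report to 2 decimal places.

Neyman allocation: nₕ = n·NₕSₕ / Σⱼ NⱼSⱼ.
Σ NⱼSⱼ = 16469·2430 + 18267·1910 + 19877·4290 = 1.6018197 × 10^8.
n_{Dept III} = 355·16469·2430 / (1.6018197 × 10^8) = 88.69.

88.69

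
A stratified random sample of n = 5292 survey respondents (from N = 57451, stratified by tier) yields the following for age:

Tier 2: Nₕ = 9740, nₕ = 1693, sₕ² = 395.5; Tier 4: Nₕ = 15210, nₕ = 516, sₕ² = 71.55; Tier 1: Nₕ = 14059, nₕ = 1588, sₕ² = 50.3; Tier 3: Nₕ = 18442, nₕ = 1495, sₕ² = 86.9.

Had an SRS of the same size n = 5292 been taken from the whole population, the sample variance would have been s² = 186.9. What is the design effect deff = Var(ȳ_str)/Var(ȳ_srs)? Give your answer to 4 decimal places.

0.6900

Var(ȳ_str) = Σ Wₕ²(1−fₕ)sₕ²/nₕ with Wₕ = Nₕ/57451:
  Tier 2: (9740/57451)²·(1−1693/9740)·395.5/1693 = 0.0055473722
  Tier 4: (15210/57451)²·(1−516/15210)·71.55/516 = 0.009389317
  Tier 1: (14059/57451)²·(1−1588/14059)·50.3/1588 = 0.0016825889
  Tier 3: (18442/57451)²·(1−1495/18442)·86.9/1495 = 0.0055040738
  → Var(ȳ_str) = 0.022123352.
Var(ȳ_srs) = (1 − 5292/57451)·186.9/5292 = 0.032064253.
deff = 0.022123352 / 0.032064253 = 0.6900.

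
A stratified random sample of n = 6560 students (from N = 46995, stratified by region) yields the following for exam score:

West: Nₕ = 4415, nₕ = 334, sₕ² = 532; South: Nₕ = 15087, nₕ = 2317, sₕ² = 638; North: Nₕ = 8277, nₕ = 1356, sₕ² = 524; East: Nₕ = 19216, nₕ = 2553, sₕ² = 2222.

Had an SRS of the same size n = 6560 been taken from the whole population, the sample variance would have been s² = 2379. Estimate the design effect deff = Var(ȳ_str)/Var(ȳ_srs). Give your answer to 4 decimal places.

Var(ȳ_str) = Σ Wₕ²(1−fₕ)sₕ²/nₕ with Wₕ = Nₕ/46995:
  West: (4415/46995)²·(1−334/4415)·532/334 = 0.012994488
  South: (15087/46995)²·(1−2317/15087)·638/2317 = 0.02402067
  North: (8277/46995)²·(1−1356/8277)·524/1356 = 0.010023285
  East: (19216/46995)²·(1−2553/19216)·2222/2553 = 0.12618453
  → Var(ȳ_str) = 0.17322297.
Var(ȳ_srs) = (1 − 6560/46995)·2379/6560 = 0.31203003.
deff = 0.17322297 / 0.31203003 = 0.5551.

0.5551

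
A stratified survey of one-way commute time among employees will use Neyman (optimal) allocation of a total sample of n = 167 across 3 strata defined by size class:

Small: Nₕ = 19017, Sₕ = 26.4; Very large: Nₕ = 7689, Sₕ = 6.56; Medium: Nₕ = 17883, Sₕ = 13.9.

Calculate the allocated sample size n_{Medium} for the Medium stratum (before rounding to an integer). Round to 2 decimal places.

Neyman allocation: nₕ = n·NₕSₕ / Σⱼ NⱼSⱼ.
Σ NⱼSⱼ = 19017·26.4 + 7689·6.56 + 17883·13.9 = 801062.34.
n_{Medium} = 167·17883·13.9 / 801062.34 = 51.82.

51.82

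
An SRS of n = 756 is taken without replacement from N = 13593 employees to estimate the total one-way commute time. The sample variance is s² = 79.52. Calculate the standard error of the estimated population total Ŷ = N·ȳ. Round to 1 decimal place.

Var(Ŷ) = N²·Var(ȳ) = N²·(1 − n/N)·s²/n.
f = 756/13593 = 0.05561686; Var(ȳ) = 0.94438314·79.52/756 = 0.099335115.
Var(Ŷ) = 13593² · 0.099335115 = 1.8354114 × 10^7.
SE(Ŷ) = √(1.8354114 × 10^7) = 4284.2.

4284.2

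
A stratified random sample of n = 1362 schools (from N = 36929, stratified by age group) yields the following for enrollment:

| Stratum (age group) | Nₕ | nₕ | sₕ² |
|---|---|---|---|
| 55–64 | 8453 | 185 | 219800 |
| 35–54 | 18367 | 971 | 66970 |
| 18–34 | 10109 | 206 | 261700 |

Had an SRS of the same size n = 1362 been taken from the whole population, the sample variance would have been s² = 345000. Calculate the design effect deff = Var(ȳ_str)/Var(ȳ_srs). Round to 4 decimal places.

0.6981

Var(ȳ_str) = Σ Wₕ²(1−fₕ)sₕ²/nₕ with Wₕ = Nₕ/36929:
  55–64: (8453/36929)²·(1−185/8453)·219800/185 = 60.888069
  35–54: (18367/36929)²·(1−971/18367)·66970/971 = 16.158967
  18–34: (10109/36929)²·(1−206/10109)·261700/206 = 93.255914
  → Var(ȳ_str) = 170.30295.
Var(ȳ_srs) = (1 − 1362/36929)·345000/1362 = 243.96171.
deff = 170.30295 / 243.96171 = 0.6981.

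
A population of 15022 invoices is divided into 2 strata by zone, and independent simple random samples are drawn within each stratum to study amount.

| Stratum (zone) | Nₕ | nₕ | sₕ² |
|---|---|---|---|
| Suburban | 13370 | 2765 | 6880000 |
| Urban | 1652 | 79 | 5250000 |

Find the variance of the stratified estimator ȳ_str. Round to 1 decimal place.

2328.7

Var(ȳ_str) = Σₕ Wₕ²(1 − fₕ)sₕ²/nₕ with Wₕ = Nₕ/N, N = 15022.
Suburban: Wₕ = 0.89002796; term = 0.89002796²·(1 − 0.20680628)·6880000/2765 = 1563.4351.
Urban: Wₕ = 0.10997204; term = 0.10997204²·(1 − 0.04782082)·5250000/79 = 765.27136.
Sum = 2328.7065.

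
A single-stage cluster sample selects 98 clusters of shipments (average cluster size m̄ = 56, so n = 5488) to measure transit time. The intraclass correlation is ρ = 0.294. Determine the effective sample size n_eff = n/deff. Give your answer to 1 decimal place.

deff = 1 + (56 − 1)·0.294 = 1 + 16.17 = 17.17.
n_eff = 5488 / 17.17 = 319.6.

319.6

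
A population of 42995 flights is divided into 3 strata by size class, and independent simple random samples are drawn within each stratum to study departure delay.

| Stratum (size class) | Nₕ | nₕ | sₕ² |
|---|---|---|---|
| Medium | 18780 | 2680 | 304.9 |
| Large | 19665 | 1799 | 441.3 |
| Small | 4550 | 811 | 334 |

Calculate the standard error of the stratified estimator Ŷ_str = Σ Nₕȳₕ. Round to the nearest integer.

11296

Var(Ŷ_str) = Σₕ Nₕ²(1 − fₕ)sₕ²/nₕ.
Medium: 18780²·(1 − 2680/18780)·304.9/2680 = 3.4398864 × 10^7.
Large: 19665²·(1 − 1799/19665)·441.3/1799 = 8.6183484 × 10^7.
Small: 4550²·(1 − 811/4550)·334/811 = 7.0063604 × 10^6.
Sum = 1.2758871 × 10^8.
SE = √(1.2758871 × 10^8) = 11296.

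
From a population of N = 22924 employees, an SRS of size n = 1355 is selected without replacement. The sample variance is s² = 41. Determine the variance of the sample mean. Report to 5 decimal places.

Under SRS without replacement, Var(ȳ) = (1 − f)·s²/n with f = n/N = 1355/22924 = 0.05910836.
Var(ȳ) = (1 − 0.05910836)·41/1355 = 0.94089164·0.030258303 = 0.028469784.

0.02847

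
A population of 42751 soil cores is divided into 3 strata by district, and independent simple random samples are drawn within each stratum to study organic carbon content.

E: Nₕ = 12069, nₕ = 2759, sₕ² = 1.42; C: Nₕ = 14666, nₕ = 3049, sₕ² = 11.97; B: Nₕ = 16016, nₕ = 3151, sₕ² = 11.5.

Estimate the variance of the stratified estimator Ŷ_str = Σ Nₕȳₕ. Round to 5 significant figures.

1.4787 × 10^6

Var(Ŷ_str) = Σₕ Nₕ²(1 − fₕ)sₕ²/nₕ.
E: 12069²·(1 − 2759/12069)·1.42/2759 = 57830.589.
C: 14666²·(1 − 3049/14666)·11.97/3049 = 668871.05.
B: 16016²·(1 − 3151/16016)·11.5/3151 = 751992.12.
Sum = 1.4786938 × 10^6.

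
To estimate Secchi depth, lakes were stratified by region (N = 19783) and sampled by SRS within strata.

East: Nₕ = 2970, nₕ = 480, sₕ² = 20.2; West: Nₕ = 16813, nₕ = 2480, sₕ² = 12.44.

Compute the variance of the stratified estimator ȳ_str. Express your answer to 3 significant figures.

0.00388

Var(ȳ_str) = Σₕ Wₕ²(1 − fₕ)sₕ²/nₕ with Wₕ = Nₕ/N, N = 19783.
East: Wₕ = 0.15012890; term = 0.15012890²·(1 − 0.16161616)·20.2/480 = 7.9520962 × 10^-4.
West: Wₕ = 0.84987110; term = 0.84987110²·(1 − 0.14750491)·12.44/2480 = 0.0030886359.
Sum = 0.0038838455.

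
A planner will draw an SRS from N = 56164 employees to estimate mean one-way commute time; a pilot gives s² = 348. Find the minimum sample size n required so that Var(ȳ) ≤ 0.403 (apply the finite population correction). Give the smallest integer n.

Without fpc, n₀ = s²/D = 348/0.403 = 863.5236.
With fpc, (1 − n/N)·s²/n ≤ D requires n ≥ n₀/(1 + n₀/N) = 863.5236/(1 + 863.5236/56164) = 850.4479.
Rounding up, n = 851.

851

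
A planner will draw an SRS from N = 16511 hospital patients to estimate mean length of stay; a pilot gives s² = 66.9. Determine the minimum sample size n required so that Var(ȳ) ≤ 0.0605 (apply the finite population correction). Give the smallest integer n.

1037

Without fpc, n₀ = s²/D = 66.9/0.0605 = 1105.7851.
With fpc, (1 − n/N)·s²/n ≤ D requires n ≥ n₀/(1 + n₀/N) = 1105.7851/(1 + 1105.7851/16511) = 1036.3763.
Rounding up, n = 1037.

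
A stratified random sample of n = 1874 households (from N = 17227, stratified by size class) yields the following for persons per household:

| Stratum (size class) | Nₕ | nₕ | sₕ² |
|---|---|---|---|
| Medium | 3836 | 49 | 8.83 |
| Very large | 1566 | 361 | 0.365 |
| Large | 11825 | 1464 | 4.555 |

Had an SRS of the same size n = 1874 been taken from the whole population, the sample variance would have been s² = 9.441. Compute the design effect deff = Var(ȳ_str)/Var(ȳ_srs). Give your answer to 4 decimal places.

Var(ȳ_str) = Σ Wₕ²(1−fₕ)sₕ²/nₕ with Wₕ = Nₕ/17227:
  Medium: (3836/17227)²·(1−49/3836)·8.83/49 = 0.0088210284
  Very large: (1566/17227)²·(1−361/1566)·0.365/361 = 6.4290257 × 10^-6
  Large: (11825/17227)²·(1−1464/11825)·4.555/1464 = 0.0012844903
  → Var(ȳ_str) = 0.010111948.
Var(ȳ_srs) = (1 − 1874/17227)·9.441/1874 = 0.0044898518.
deff = 0.010111948 / 0.0044898518 = 2.2522.

2.2522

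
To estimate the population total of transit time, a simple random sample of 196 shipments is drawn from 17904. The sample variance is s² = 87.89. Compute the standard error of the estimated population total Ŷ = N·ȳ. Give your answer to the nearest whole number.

Var(Ŷ) = N²·Var(ȳ) = N²·(1 − n/N)·s²/n.
f = 196/17904 = 0.01094727; Var(ȳ) = 0.98905273·87.89/196 = 0.44350941.
Var(Ŷ) = 17904² · 0.44350941 = 1.4216837 × 10^8.
SE(Ŷ) = √(1.4216837 × 10^8) = 11923.

11923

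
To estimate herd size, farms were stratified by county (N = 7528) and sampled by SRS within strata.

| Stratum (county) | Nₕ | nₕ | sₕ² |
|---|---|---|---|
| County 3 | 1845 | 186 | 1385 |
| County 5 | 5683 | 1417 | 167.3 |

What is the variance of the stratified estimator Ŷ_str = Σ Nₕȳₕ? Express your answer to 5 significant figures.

Var(Ŷ_str) = Σₕ Nₕ²(1 − fₕ)sₕ²/nₕ.
County 3: 1845²·(1 − 186/1845)·1385/186 = 2.279185 × 10^7.
County 5: 5683²·(1 − 1417/5683)·167.3/1417 = 2.8623623 × 10^6.
Sum = 2.5654212 × 10^7.

2.5654 × 10^7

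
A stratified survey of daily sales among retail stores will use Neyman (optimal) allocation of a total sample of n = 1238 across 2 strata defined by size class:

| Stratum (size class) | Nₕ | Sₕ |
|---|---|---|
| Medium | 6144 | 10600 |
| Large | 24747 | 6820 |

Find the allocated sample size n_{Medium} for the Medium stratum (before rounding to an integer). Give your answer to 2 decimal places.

Neyman allocation: nₕ = n·NₕSₕ / Σⱼ NⱼSⱼ.
Σ NⱼSⱼ = 6144·10600 + 24747·6820 = 2.3390094 × 10^8.
n_{Medium} = 1238·6144·10600 / (2.3390094 × 10^8) = 344.70.

344.70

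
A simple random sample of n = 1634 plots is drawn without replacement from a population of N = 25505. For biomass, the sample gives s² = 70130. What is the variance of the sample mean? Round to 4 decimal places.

40.1696

Under SRS without replacement, Var(ȳ) = (1 − f)·s²/n with f = n/N = 1634/25505 = 0.06406587.
Var(ȳ) = (1 − 0.06406587)·70130/1634 = 0.93593413·42.919217 = 40.16956.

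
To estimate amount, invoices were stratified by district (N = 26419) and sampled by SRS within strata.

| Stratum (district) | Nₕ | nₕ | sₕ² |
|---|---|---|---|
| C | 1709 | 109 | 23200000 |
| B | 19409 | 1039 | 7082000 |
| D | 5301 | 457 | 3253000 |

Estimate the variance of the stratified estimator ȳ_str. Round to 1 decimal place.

4577.7

Var(ȳ_str) = Σₕ Wₕ²(1 − fₕ)sₕ²/nₕ with Wₕ = Nₕ/N, N = 26419.
C: Wₕ = 0.06468829; term = 0.06468829²·(1 − 0.06377999)·23200000/109 = 833.85547.
B: Wₕ = 0.73466066; term = 0.73466066²·(1 − 0.05353187)·7082000/1039 = 3481.9292.
D: Wₕ = 0.20065105; term = 0.20065105²·(1 − 0.08621015)·3253000/457 = 261.87682.
Sum = 4577.6615.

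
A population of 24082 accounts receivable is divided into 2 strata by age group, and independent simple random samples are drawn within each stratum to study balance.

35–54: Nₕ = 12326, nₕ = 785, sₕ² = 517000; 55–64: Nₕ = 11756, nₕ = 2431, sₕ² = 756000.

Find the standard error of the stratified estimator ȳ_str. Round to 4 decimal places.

14.8436

Var(ȳ_str) = Σₕ Wₕ²(1 − fₕ)sₕ²/nₕ with Wₕ = Nₕ/N, N = 24082.
35–54: Wₕ = 0.51183457; term = 0.51183457²·(1 − 0.06368652)·517000/785 = 161.54793.
55–64: Wₕ = 0.48816543; term = 0.48816543²·(1 − 0.20678802)·756000/2431 = 58.784137.
Sum = 220.33207.
SE = √(220.33207) = 14.8436.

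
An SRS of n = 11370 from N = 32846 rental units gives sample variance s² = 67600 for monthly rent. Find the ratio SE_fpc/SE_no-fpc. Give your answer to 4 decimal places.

f = n/N = 11370/32846 = 0.34616087.
SE_no-fpc = √(s²/n) = 2.4383336; SE_fpc = √((1−f)s²/n) = 1.9716443.
Ratio = √(1−f) = 0.80860320.

0.8086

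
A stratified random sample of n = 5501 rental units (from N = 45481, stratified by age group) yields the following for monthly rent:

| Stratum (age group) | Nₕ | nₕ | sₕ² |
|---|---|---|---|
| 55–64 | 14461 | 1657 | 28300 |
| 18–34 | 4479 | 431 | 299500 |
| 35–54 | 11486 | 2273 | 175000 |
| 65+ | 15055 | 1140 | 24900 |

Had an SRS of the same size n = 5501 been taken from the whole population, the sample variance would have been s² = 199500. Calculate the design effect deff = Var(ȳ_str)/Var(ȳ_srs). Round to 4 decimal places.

Var(ȳ_str) = Σ Wₕ²(1−fₕ)sₕ²/nₕ with Wₕ = Nₕ/45481:
  55–64: (14461/45481)²·(1−1657/14461)·28300/1657 = 1.5287903
  18–34: (4479/45481)²·(1−431/4479)·299500/431 = 6.090895
  35–54: (11486/45481)²·(1−2273/11486)·175000/2273 = 3.9386599
  65+: (15055/45481)²·(1−1140/15055)·24900/1140 = 2.2120679
  → Var(ȳ_str) = 13.770413.
Var(ȳ_srs) = (1 − 5501/45481)·199500/5501 = 31.879686.
deff = 13.770413 / 31.879686 = 0.4319.

0.4319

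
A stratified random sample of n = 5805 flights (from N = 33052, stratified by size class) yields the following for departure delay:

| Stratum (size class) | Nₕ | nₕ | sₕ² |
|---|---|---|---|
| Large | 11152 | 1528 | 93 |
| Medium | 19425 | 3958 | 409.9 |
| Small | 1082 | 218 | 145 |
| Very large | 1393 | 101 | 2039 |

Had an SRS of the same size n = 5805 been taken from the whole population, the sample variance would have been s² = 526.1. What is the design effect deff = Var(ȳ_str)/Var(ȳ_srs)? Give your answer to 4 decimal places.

0.9141

Var(ȳ_str) = Σ Wₕ²(1−fₕ)sₕ²/nₕ with Wₕ = Nₕ/33052:
  Large: (11152/33052)²·(1−1528/11152)·93/1528 = 0.0059796048
  Medium: (19425/33052)²·(1−3958/19425)·409.9/3958 = 0.028482215
  Small: (1082/33052)²·(1−218/1082)·145/218 = 5.6918969 × 10^-4
  Very large: (1393/33052)²·(1−101/1393)·2039/101 = 0.033259368
  → Var(ȳ_str) = 0.068290377.
Var(ȳ_srs) = (1 − 5805/33052)·526.1/5805 = 0.074711426.
deff = 0.068290377 / 0.074711426 = 0.9141.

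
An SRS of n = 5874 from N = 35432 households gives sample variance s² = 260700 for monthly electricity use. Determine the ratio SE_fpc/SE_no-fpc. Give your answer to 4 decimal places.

0.9134

f = n/N = 5874/35432 = 0.16578234.
SE_no-fpc = √(s²/n) = 6.6619834; SE_fpc = √((1−f)s²/n) = 6.0847569.
Ratio = √(1−f) = 0.91335516.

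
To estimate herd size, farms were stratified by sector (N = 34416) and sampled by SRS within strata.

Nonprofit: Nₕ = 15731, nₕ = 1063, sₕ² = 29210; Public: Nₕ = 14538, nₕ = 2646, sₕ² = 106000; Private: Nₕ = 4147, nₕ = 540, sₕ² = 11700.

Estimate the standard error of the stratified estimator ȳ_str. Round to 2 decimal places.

3.39

Var(ȳ_str) = Σₕ Wₕ²(1 − fₕ)sₕ²/nₕ with Wₕ = Nₕ/N, N = 34416.
Nonprofit: Wₕ = 0.45708391; term = 0.45708391²·(1 − 0.06757358)·29210/1063 = 5.3530924.
Public: Wₕ = 0.42241980; term = 0.42241980²·(1 − 0.18200578)·106000/2646 = 5.8472923.
Private: Wₕ = 0.12049628; term = 0.12049628²·(1 − 0.13021461)·11700/540 = 0.2736223.
Sum = 11.474007.
SE = √(11.474007) = 3.39.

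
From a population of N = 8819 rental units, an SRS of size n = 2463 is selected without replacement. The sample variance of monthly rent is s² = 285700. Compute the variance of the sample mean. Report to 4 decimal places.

Under SRS without replacement, Var(ȳ) = (1 − f)·s²/n with f = n/N = 2463/8819 = 0.27928337.
Var(ȳ) = (1 − 0.27928337)·285700/2463 = 0.72071663·115.99675 = 83.600789.

83.6008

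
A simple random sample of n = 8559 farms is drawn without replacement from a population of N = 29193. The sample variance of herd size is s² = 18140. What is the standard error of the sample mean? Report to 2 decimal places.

Under SRS without replacement, Var(ȳ) = (1 − f)·s²/n with f = n/N = 8559/29193 = 0.29318672.
Var(ȳ) = (1 − 0.29318672)·18140/8559 = 0.70681328·2.1194065 = 1.4980246.
SE(ȳ) = √(1.4980246) = 1.22.

1.22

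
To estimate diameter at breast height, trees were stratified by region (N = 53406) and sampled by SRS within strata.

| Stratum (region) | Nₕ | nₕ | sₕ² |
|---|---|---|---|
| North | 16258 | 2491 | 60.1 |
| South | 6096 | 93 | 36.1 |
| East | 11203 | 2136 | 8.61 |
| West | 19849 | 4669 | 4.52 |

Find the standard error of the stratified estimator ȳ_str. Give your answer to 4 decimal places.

0.0844

Var(ȳ_str) = Σₕ Wₕ²(1 − fₕ)sₕ²/nₕ with Wₕ = Nₕ/N, N = 53406.
North: Wₕ = 0.30442272; term = 0.30442272²·(1 − 0.15321688)·60.1/2491 = 0.0018933333.
South: Wₕ = 0.11414448; term = 0.11414448²·(1 − 0.01525591)·36.1/93 = 0.0049803223.
East: Wₕ = 0.20977044; term = 0.20977044²·(1 − 0.19066322)·8.61/2136 = 1.4355547 × 10^-4.
West: Wₕ = 0.37166236; term = 0.37166236²·(1 − 0.23522596)·4.52/4669 = 1.022692 × 10^-4.
Sum = 0.0071194803.
SE = √(0.0071194803) = 0.0844.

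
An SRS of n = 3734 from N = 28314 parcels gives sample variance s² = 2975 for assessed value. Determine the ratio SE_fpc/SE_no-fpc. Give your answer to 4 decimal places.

0.9317

f = n/N = 3734/28314 = 0.13187822.
SE_no-fpc = √(s²/n) = 0.89259886; SE_fpc = √((1−f)s²/n) = 0.83166161.
Ratio = √(1−f) = 0.93173053.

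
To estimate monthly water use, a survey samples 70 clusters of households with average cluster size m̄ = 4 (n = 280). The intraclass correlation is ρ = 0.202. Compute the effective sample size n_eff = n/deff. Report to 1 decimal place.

174.3

deff = 1 + (4 − 1)·0.202 = 1 + 0.606 = 1.606.
n_eff = 280 / 1.606 = 174.3.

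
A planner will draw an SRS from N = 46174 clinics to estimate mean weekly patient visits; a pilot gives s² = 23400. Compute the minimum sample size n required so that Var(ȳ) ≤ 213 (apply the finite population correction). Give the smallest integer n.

Without fpc, n₀ = s²/D = 23400/213 = 109.8592.
With fpc, (1 − n/N)·s²/n ≤ D requires n ≥ n₀/(1 + n₀/N) = 109.8592/(1 + 109.8592/46174) = 109.5984.
Rounding up, n = 110.

110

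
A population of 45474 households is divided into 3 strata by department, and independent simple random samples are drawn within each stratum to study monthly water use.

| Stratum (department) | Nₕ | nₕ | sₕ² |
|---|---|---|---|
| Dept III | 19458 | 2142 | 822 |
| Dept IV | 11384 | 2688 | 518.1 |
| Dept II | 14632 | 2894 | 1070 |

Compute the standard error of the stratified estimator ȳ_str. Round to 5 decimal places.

Var(ȳ_str) = Σₕ Wₕ²(1 − fₕ)sₕ²/nₕ with Wₕ = Nₕ/N, N = 45474.
Dept III: Wₕ = 0.42789286; term = 0.42789286²·(1 − 0.11008326)·822/2142 = 0.062527608.
Dept IV: Wₕ = 0.25034085; term = 0.25034085²·(1 − 0.23612087)·518.1/2688 = 0.0092272531.
Dept II: Wₕ = 0.32176628; term = 0.32176628²·(1 − 0.19778568)·1070/2894 = 0.030708368.
Sum = 0.10246323.
SE = √(0.10246323) = 0.32010.

0.32010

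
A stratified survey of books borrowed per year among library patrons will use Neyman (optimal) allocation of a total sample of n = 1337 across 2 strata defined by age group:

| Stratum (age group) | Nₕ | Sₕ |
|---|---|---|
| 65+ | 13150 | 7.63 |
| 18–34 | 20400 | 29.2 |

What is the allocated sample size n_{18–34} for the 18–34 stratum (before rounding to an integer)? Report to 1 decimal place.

Neyman allocation: nₕ = n·NₕSₕ / Σⱼ NⱼSⱼ.
Σ NⱼSⱼ = 13150·7.63 + 20400·29.2 = 696014.5.
n_{18–34} = 1337·20400·29.2 / 696014.5 = 1144.3.

1144.3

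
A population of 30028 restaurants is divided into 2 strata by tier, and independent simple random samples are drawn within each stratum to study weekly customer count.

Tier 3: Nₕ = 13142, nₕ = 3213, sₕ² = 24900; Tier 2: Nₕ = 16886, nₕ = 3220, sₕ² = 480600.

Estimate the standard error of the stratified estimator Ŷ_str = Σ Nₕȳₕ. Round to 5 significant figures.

Var(Ŷ_str) = Σₕ Nₕ²(1 − fₕ)sₕ²/nₕ.
Tier 3: 13142²·(1 − 3213/13142)·24900/3213 = 1.0112432 × 10^9.
Tier 2: 16886²·(1 − 3220/16886)·480600/3220 = 3.4442613 × 10^10.
Sum = 3.5453856 × 10^10.
SE = √(3.5453856 × 10^10) = 188290.

188290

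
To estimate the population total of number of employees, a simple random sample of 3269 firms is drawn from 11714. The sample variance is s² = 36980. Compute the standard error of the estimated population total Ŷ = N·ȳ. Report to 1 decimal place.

Var(Ŷ) = N²·Var(ȳ) = N²·(1 − n/N)·s²/n.
f = 3269/11714 = 0.27906778; Var(ȳ) = 0.72093222·36980/3269 = 8.1554217.
Var(Ŷ) = 11714² · 8.1554217 = 1.119069 × 10^9.
SE(Ŷ) = √(1.119069 × 10^9) = 33452.5.

33452.5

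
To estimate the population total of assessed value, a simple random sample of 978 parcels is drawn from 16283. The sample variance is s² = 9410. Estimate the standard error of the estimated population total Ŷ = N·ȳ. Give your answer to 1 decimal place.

48967.7

Var(Ŷ) = N²·Var(ȳ) = N²·(1 − n/N)·s²/n.
f = 978/16283 = 0.06006264; Var(ȳ) = 0.93993736·9410/978 = 9.0437736.
Var(Ŷ) = 16283² · 9.0437736 = 2.3978308 × 10^9.
SE(Ŷ) = √(2.3978308 × 10^9) = 48967.7.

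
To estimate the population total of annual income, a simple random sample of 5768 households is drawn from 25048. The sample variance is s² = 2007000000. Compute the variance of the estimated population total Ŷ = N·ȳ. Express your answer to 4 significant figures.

Var(Ŷ) = N²·Var(ȳ) = N²·(1 − n/N)·s²/n.
f = 5768/25048 = 0.23027787; Var(ȳ) = 0.76972213·2007000000/5768 = 267828.07.
Var(Ŷ) = 25048² · 267828.07 = 1.6803595 × 10^14.

1.680 × 10^14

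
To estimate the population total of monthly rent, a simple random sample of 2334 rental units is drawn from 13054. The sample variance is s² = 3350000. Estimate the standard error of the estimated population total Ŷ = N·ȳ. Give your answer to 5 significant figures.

Var(Ŷ) = N²·Var(ȳ) = N²·(1 − n/N)·s²/n.
f = 2334/13054 = 0.17879577; Var(ȳ) = 0.82120423·3350000/2334 = 1178.6779.
Var(Ŷ) = 13054² · 1178.6779 = 2.0085487 × 10^11.
SE(Ŷ) = √(2.0085487 × 10^11) = 448170.

448170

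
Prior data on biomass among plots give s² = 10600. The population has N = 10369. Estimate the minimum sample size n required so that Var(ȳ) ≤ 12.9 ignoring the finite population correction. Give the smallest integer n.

Without fpc, n₀ = s²/D = 10600/12.9 = 821.7054.
Rounding up, n = 822.

822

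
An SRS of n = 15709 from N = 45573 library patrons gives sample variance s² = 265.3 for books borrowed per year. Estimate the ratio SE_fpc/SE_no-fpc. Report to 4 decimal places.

0.8095

f = n/N = 15709/45573 = 0.34469971.
SE_no-fpc = √(s²/n) = 0.12995541; SE_fpc = √((1−f)s²/n) = 0.10519971.
Ratio = √(1−f) = 0.80950620.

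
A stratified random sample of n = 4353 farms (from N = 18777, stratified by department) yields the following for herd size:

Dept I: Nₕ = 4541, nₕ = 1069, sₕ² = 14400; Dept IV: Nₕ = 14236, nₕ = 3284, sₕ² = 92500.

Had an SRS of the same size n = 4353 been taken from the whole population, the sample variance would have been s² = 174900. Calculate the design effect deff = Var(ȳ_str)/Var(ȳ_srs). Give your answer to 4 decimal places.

0.4231

Var(ȳ_str) = Σ Wₕ²(1−fₕ)sₕ²/nₕ with Wₕ = Nₕ/18777:
  Dept I: (4541/18777)²·(1−1069/4541)·14400/1069 = 0.60237036
  Dept IV: (14236/18777)²·(1−3284/14236)·92500/3284 = 12.455684
  → Var(ȳ_str) = 13.058054.
Var(ȳ_srs) = (1 − 4353/18777)·174900/4353 = 30.8646.
deff = 13.058054 / 30.8646 = 0.4231.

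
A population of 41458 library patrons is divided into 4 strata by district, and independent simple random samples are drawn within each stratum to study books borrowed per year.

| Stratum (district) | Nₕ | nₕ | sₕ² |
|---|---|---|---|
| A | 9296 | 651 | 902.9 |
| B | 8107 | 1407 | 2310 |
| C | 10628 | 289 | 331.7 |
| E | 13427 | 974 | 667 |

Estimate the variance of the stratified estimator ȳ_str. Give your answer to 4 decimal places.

0.2567

Var(ȳ_str) = Σₕ Wₕ²(1 − fₕ)sₕ²/nₕ with Wₕ = Nₕ/N, N = 41458.
A: Wₕ = 0.22422693; term = 0.22422693²·(1 − 0.07003012)·902.9/651 = 0.06484897.
B: Wₕ = 0.19554730; term = 0.19554730²·(1 − 0.17355372)·2310/1407 = 0.051884324.
C: Wₕ = 0.25635583; term = 0.25635583²·(1 − 0.02719232)·331.7/289 = 0.07337718.
E: Wₕ = 0.32386994; term = 0.32386994²·(1 − 0.07254040)·667/974 = 0.066619775.
Sum = 0.25673025.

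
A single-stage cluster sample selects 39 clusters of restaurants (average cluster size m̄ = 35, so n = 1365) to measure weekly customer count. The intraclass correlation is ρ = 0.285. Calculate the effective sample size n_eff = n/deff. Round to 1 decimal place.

deff = 1 + (35 − 1)·0.285 = 1 + 9.69 = 10.69.
n_eff = 1365 / 10.69 = 127.7.

127.7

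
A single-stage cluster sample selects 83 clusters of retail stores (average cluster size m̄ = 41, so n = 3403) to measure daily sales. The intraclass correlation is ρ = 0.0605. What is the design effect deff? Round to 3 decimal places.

deff = 1 + (41 − 1)·0.0605 = 1 + 2.42 = 3.42.

3.420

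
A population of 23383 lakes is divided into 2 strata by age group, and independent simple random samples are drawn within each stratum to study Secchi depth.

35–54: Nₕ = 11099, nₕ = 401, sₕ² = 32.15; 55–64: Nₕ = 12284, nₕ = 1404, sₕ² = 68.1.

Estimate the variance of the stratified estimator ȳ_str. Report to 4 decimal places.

Var(ȳ_str) = Σₕ Wₕ²(1 − fₕ)sₕ²/nₕ with Wₕ = Nₕ/N, N = 23383.
35–54: Wₕ = 0.47466108; term = 0.47466108²·(1 − 0.03612938)·32.15/401 = 0.017410955.
55–64: Wₕ = 0.52533892; term = 0.52533892²·(1 − 0.11429502)·68.1/1404 = 0.011856275.
Sum = 0.02926723.

0.0293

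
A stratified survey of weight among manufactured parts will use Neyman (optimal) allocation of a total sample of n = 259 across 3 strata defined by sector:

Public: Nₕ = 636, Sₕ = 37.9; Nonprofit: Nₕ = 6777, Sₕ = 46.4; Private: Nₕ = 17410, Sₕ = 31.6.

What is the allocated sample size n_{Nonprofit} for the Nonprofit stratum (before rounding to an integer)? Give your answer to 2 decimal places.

91.64

Neyman allocation: nₕ = n·NₕSₕ / Σⱼ NⱼSⱼ.
Σ NⱼSⱼ = 636·37.9 + 6777·46.4 + 17410·31.6 = 888713.2.
n_{Nonprofit} = 259·6777·46.4 / 888713.2 = 91.64.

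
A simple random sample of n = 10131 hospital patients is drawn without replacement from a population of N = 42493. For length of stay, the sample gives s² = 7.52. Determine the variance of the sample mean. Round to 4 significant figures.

Under SRS without replacement, Var(ȳ) = (1 − f)·s²/n with f = n/N = 10131/42493 = 0.23841574.
Var(ȳ) = (1 − 0.23841574)·7.52/10131 = 0.76158426·7.4227618 × 10^-4 = 5.6530586 × 10^-4.

5.653 × 10^-4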